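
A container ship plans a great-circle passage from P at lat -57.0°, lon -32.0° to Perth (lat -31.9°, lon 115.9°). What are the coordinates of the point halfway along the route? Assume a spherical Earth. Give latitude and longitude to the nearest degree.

The haversine formula gives a central angle δ ≈ 1.519 rad (87.0°) between the endpoints.
Interpolate at f = 1/2 with slerp weights a = sin((1−f)δ)/sin δ ≈ 0.690, b = sin(fδ)/sin δ ≈ 0.690.
p = a·p₁ + b·p₂ ≈ (0.063, 0.328, -0.943); φ = arcsin(p_z) ≈ -70.51°, λ = atan2(p_y, p_x) ≈ 79.15°.

≈ lat -71°, lon 79°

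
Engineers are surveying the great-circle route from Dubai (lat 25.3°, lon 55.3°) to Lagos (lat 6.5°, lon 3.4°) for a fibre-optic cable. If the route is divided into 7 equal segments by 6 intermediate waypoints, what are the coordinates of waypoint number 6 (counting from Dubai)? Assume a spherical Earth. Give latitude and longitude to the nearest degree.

≈ lat 10°, lon 10°

Convert each endpoint to a unit vector on the sphere (x = cos φ cos λ, y = cos φ sin λ, z = sin φ).
The central angle between the endpoints is δ = arccos(p₁·p₂) ≈ 0.924 rad (52.9°).
Interpolate at f = 6/7 with slerp weights a = sin((1−f)δ)/sin δ ≈ 0.165, b = sin(fδ)/sin δ ≈ 0.892.
p = a·p₁ + b·p₂ ≈ (0.969, 0.175, 0.171); φ = arcsin(p_z) ≈ 9.87°, λ = atan2(p_y, p_x) ≈ 10.24°.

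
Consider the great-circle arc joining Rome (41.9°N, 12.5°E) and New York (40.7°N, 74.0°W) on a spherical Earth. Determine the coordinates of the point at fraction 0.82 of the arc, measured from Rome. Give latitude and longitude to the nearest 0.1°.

≈ 46.0°N, 60.5°W

The haversine formula gives a central angle δ ≈ 1.082 rad (62.0°) between the endpoints.
Interpolate at f = 0.82 with slerp weights a = sin((1−f)δ)/sin δ ≈ 0.219, b = sin(fδ)/sin δ ≈ 0.878.
p = a·p₁ + b·p₂ ≈ (0.343, -0.605, 0.719); φ = arcsin(p_z) ≈ 45.97°, λ = atan2(p_y, p_x) ≈ -60.45°.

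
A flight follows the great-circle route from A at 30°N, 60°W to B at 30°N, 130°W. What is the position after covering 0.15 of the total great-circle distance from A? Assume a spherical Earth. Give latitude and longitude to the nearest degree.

≈ 33°N, 70°W

The haversine formula gives a central angle δ ≈ 1.040 rad (59.6°) between the endpoints.
Interpolate at f = 0.15 with slerp weights a = sin((1−f)δ)/sin δ ≈ 0.897, b = sin(fδ)/sin δ ≈ 0.180.
p = a·p₁ + b·p₂ ≈ (0.288, -0.792, 0.538); φ = arcsin(p_z) ≈ 32.57°, λ = atan2(p_y, p_x) ≈ -70.02°.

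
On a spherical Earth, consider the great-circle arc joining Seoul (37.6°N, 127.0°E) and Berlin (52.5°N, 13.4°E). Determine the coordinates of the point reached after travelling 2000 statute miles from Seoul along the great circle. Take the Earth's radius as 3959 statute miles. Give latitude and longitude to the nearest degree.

≈ 58°N, 95°E

The haversine formula gives a central angle δ ≈ 1.276 rad (73.1°) between the endpoints. The total great-circle distance is δ·R ≈ 1.276 × 3959 ≈ 5050 mi, so the target fraction is f = 2000/5050 ≈ 0.396.
Interpolate at f ≈ 0.396 with slerp weights a = sin((1−f)δ)/sin δ ≈ 0.728, b = sin(fδ)/sin δ ≈ 0.506.
p = a·p₁ + b·p₂ ≈ (-0.048, 0.532, 0.845); φ = arcsin(p_z) ≈ 57.72°, λ = atan2(p_y, p_x) ≈ 95.10°.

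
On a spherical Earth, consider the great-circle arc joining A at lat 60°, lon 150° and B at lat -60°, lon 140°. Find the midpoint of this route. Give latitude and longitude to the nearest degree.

Write both endpoints as unit vectors p₁, p₂ with components (cos φ cos λ, cos φ sin λ, sin φ).
The central angle between the endpoints is δ = arccos(p₁·p₂) ≈ 2.099 rad (120.3°).
Interpolate at f = 1/2 with slerp weights a = sin((1−f)δ)/sin δ ≈ 1.004, b = sin(fδ)/sin δ ≈ 1.004.
p = a·p₁ + b·p₂ ≈ (-0.819, 0.574, 0.000); φ = arcsin(p_z) ≈ 0.00°, λ = atan2(p_y, p_x) ≈ 145.00°.

≈ lat 0°, lon 145°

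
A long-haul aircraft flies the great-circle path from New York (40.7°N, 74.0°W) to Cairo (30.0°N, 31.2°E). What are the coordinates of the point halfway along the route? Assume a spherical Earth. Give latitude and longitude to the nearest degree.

≈ 49°N, 16°W

Write both endpoints as unit vectors p₁, p₂ with components (cos φ cos λ, cos φ sin λ, sin φ).
The central angle between the endpoints is δ = arccos(p₁·p₂) ≈ 1.416 rad (81.1°).
Interpolate at f = 1/2 with slerp weights a = sin((1−f)δ)/sin δ ≈ 0.658, b = sin(fδ)/sin δ ≈ 0.658.
p = a·p₁ + b·p₂ ≈ (0.625, -0.184, 0.758); φ = arcsin(p_z) ≈ 49.32°, λ = atan2(p_y, p_x) ≈ -16.43°.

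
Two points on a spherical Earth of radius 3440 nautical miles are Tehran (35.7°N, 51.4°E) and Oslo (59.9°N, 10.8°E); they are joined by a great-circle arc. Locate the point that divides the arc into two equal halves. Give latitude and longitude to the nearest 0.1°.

The haversine formula gives a central angle δ ≈ 0.620 rad (35.5°) between the endpoints.
Interpolate at f = 1/2 with slerp weights a = sin((1−f)δ)/sin δ ≈ 0.525, b = sin(fδ)/sin δ ≈ 0.525.
p = a·p₁ + b·p₂ ≈ (0.525, 0.383, 0.761); φ = arcsin(p_z) ≈ 49.51°, λ = atan2(p_y, p_x) ≈ 36.10°.

≈ (49.5°N, 36.1°E)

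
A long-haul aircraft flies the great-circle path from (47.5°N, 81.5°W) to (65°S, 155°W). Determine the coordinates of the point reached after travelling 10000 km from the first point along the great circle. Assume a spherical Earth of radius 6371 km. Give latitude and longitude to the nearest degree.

From cos δ = sin φ₁ sin φ₂ + cos φ₁ cos φ₂ cos Δλ, the central angle is δ ≈ 2.198 rad (126.0°). The total great-circle distance is δ·R ≈ 2.198 × 6371 ≈ 14005 km, so the target fraction is f = 10000/14005 ≈ 0.714.
Interpolate at f ≈ 0.714 with slerp weights a = sin((1−f)δ)/sin δ ≈ 0.726, b = sin(fδ)/sin δ ≈ 1.235.
p = a·p₁ + b·p₂ ≈ (-0.401, -0.706, -0.584); φ = arcsin(p_z) ≈ -35.73°, λ = atan2(p_y, p_x) ≈ -119.57°.

≈ (36°S, 120°W)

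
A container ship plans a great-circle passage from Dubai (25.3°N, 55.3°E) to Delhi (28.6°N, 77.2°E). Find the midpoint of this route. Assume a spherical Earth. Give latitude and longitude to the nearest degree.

The haversine formula gives a central angle δ ≈ 0.345 rad (19.8°) between the endpoints.
Interpolate at f = 1/2 with slerp weights a = sin((1−f)δ)/sin δ ≈ 0.508, b = sin(fδ)/sin δ ≈ 0.508.
p = a·p₁ + b·p₂ ≈ (0.360, 0.812, 0.460); φ = arcsin(p_z) ≈ 27.38°, λ = atan2(p_y, p_x) ≈ 66.09°.

≈ 27°N, 66°E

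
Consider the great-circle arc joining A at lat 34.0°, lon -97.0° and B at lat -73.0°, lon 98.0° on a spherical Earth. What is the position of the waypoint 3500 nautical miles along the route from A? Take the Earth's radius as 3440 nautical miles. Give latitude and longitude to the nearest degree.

≈ lat -24°, lon -103°

Convert each endpoint to a unit vector on the sphere (x = cos φ cos λ, y = cos φ sin λ, z = sin φ).
The central angle between the endpoints is δ = arccos(p₁·p₂) ≈ 2.448 rad (140.3°). The total great-circle distance is δ·R ≈ 2.448 × 3440 ≈ 8421 nmi, so the target fraction is f = 3500/8421 ≈ 0.416.
Interpolate at f ≈ 0.416 with slerp weights a = sin((1−f)δ)/sin δ ≈ 1.549, b = sin(fδ)/sin δ ≈ 1.331.
p = a·p₁ + b·p₂ ≈ (-0.211, -0.889, -0.406); φ = arcsin(p_z) ≈ -23.98°, λ = atan2(p_y, p_x) ≈ -103.33°.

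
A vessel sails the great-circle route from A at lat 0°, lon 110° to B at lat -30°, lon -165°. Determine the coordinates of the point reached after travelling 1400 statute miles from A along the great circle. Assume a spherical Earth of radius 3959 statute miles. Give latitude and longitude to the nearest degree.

≈ lat -10°, lon 128°

Write both endpoints as unit vectors p₁, p₂ with components (cos φ cos λ, cos φ sin λ, sin φ).
The central angle between the endpoints is δ = arccos(p₁·p₂) ≈ 1.495 rad (85.7°). The total great-circle distance is δ·R ≈ 1.495 × 3959 ≈ 5920 mi, so the target fraction is f = 1400/5920 ≈ 0.236.
Interpolate at f ≈ 0.236 with slerp weights a = sin((1−f)δ)/sin δ ≈ 0.912, b = sin(fδ)/sin δ ≈ 0.347.
p = a·p₁ + b·p₂ ≈ (-0.602, 0.779, -0.174); φ = arcsin(p_z) ≈ -10.00°, λ = atan2(p_y, p_x) ≈ 127.71°.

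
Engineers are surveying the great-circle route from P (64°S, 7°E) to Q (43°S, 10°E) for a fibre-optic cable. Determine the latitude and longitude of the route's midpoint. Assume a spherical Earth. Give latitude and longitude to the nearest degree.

≈ (54°S, 9°E)

Convert each endpoint to a unit vector on the sphere (x = cos φ cos λ, y = cos φ sin λ, z = sin φ).
The central angle between the endpoints is δ = arccos(p₁·p₂) ≈ 0.368 rad (21.1°).
Interpolate at f = 1/2 with slerp weights a = sin((1−f)δ)/sin δ ≈ 0.509, b = sin(fδ)/sin δ ≈ 0.509.
p = a·p₁ + b·p₂ ≈ (0.588, 0.092, -0.804); φ = arcsin(p_z) ≈ -53.51°, λ = atan2(p_y, p_x) ≈ 8.88°.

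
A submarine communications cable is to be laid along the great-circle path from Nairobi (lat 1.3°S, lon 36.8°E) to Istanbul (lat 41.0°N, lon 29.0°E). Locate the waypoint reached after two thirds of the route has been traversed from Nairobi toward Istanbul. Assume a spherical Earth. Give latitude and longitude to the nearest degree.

Write both endpoints as unit vectors p₁, p₂ with components (cos φ cos λ, cos φ sin λ, sin φ).
The central angle between the endpoints is δ = arccos(p₁·p₂) ≈ 0.749 rad (42.9°).
Interpolate at f = 2/3 with slerp weights a = sin((1−f)δ)/sin δ ≈ 0.363, b = sin(fδ)/sin δ ≈ 0.703.
p = a·p₁ + b·p₂ ≈ (0.755, 0.475, 0.453); φ = arcsin(p_z) ≈ 26.94°, λ = atan2(p_y, p_x) ≈ 32.17°.

≈ lat 27°N, lon 32°E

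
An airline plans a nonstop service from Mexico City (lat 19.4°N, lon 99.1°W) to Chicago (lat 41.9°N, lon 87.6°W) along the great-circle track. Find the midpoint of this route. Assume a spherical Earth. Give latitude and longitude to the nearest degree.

Write both endpoints as unit vectors p₁, p₂ with components (cos φ cos λ, cos φ sin λ, sin φ).
The central angle between the endpoints is δ = arccos(p₁·p₂) ≈ 0.428 rad (24.5°).
Interpolate at f = 1/2 with slerp weights a = sin((1−f)δ)/sin δ ≈ 0.512, b = sin(fδ)/sin δ ≈ 0.512.
p = a·p₁ + b·p₂ ≈ (-0.060, -0.857, 0.512); φ = arcsin(p_z) ≈ 30.78°, λ = atan2(p_y, p_x) ≈ -94.03°.

≈ lat 31°N, lon 94°W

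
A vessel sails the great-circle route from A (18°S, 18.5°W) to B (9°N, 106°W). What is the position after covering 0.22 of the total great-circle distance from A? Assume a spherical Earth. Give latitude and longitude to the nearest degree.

From cos δ = sin φ₁ sin φ₂ + cos φ₁ cos φ₂ cos Δλ, the central angle is δ ≈ 1.578 rad (90.4°).
Interpolate at f = 0.22 with slerp weights a = sin((1−f)δ)/sin δ ≈ 0.943, b = sin(fδ)/sin δ ≈ 0.340.
p = a·p₁ + b·p₂ ≈ (0.758, -0.608, -0.238); φ = arcsin(p_z) ≈ -13.78°, λ = atan2(p_y, p_x) ≈ -38.72°.

≈ (14°S, 39°W)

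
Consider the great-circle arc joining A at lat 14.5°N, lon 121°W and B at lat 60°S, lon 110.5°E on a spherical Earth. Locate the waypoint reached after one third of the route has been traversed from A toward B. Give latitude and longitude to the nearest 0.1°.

≈ lat 21.6°S, lon 139.6°W

Write both endpoints as unit vectors p₁, p₂ with components (cos φ cos λ, cos φ sin λ, sin φ).
The central angle between the endpoints is δ = arccos(p₁·p₂) ≈ 2.116 rad (121.2°).
Interpolate at f = 1/3 with slerp weights a = sin((1−f)δ)/sin δ ≈ 1.154, b = sin(fδ)/sin δ ≈ 0.758.
p = a·p₁ + b·p₂ ≈ (-0.708, -0.603, -0.367); φ = arcsin(p_z) ≈ -21.55°, λ = atan2(p_y, p_x) ≈ -139.59°.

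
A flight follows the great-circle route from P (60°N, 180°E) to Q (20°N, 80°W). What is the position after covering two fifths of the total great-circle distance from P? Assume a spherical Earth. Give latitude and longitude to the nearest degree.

≈ (56°N, 120°W)

Convert each endpoint to a unit vector on the sphere (x = cos φ cos λ, y = cos φ sin λ, z = sin φ).
The central angle between the endpoints is δ = arccos(p₁·p₂) ≈ 1.355 rad (77.6°).
Interpolate at f = 2/5 with slerp weights a = sin((1−f)δ)/sin δ ≈ 0.743, b = sin(fδ)/sin δ ≈ 0.528.
p = a·p₁ + b·p₂ ≈ (-0.286, -0.489, 0.824); φ = arcsin(p_z) ≈ 55.53°, λ = atan2(p_y, p_x) ≈ -120.31°.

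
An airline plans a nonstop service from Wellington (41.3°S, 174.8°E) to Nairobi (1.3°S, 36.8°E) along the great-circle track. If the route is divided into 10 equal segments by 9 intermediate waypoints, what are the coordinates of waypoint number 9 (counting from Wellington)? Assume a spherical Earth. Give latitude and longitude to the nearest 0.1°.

Write both endpoints as unit vectors p₁, p₂ with components (cos φ cos λ, cos φ sin λ, sin φ).
The central angle between the endpoints is δ = arccos(p₁·p₂) ≈ 2.145 rad (122.9°).
Interpolate at f = 9/10 with slerp weights a = sin((1−f)δ)/sin δ ≈ 0.254, b = sin(fδ)/sin δ ≈ 1.115.
p = a·p₁ + b·p₂ ≈ (0.703, 0.685, -0.193); φ = arcsin(p_z) ≈ -11.11°, λ = atan2(p_y, p_x) ≈ 44.26°.

≈ 11.1°S, 44.3°E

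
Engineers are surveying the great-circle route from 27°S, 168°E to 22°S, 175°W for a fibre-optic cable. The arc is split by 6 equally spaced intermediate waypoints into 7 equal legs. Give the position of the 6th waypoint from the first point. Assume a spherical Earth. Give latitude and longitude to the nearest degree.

The haversine formula gives a central angle δ ≈ 0.283 rad (16.2°) between the endpoints.
Interpolate at f = 6/7 with slerp weights a = sin((1−f)δ)/sin δ ≈ 0.145, b = sin(fδ)/sin δ ≈ 0.860.
p = a·p₁ + b·p₂ ≈ (-0.921, -0.043, -0.388); φ = arcsin(p_z) ≈ -22.83°, λ = atan2(p_y, p_x) ≈ -177.34°.

≈ 23°S, 177°W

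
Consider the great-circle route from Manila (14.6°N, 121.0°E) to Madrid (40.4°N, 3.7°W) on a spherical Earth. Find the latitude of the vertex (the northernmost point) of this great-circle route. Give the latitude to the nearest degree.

The great circle lies in the plane with unit normal n̂ = (p₁ × p₂)/|p₁ × p₂|.
Here n̂_z ≈ -0.627; the vertex latitude is φ_max = arccos|n̂_z| ≈ 51.2°.

≈ 51°N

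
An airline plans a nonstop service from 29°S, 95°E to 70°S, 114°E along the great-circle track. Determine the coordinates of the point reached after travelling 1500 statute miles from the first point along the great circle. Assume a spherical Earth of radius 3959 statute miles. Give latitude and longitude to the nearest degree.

From cos δ = sin φ₁ sin φ₂ + cos φ₁ cos φ₂ cos Δλ, the central angle is δ ≈ 0.740 rad (42.4°). The total great-circle distance is δ·R ≈ 0.740 × 3959 ≈ 2930 mi, so the target fraction is f = 1500/2930 ≈ 0.512.
Interpolate at f ≈ 0.512 with slerp weights a = sin((1−f)δ)/sin δ ≈ 0.524, b = sin(fδ)/sin δ ≈ 0.549.
p = a·p₁ + b·p₂ ≈ (-0.116, 0.628, -0.769); φ = arcsin(p_z) ≈ -50.31°, λ = atan2(p_y, p_x) ≈ 100.49°.

≈ 50°S, 100°E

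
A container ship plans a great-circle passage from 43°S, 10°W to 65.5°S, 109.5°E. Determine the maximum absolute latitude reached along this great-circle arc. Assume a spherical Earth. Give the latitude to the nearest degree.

The great circle lies in the plane with unit normal n̂ = (p₁ × p₂)/|p₁ × p₂|.
Here n̂_z ≈ +0.299; the vertex latitude is φ_max = arccos|n̂_z| ≈ 72.6°.

≈ 73°S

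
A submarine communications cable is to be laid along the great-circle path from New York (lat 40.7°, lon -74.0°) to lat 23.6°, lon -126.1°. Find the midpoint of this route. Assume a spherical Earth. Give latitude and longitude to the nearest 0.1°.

≈ lat 34.9°, lon -102.7°

Convert each endpoint to a unit vector on the sphere (x = cos φ cos λ, y = cos φ sin λ, z = sin φ).
The central angle between the endpoints is δ = arccos(p₁·p₂) ≈ 0.812 rad (46.5°).
Interpolate at f = 1/2 with slerp weights a = sin((1−f)δ)/sin δ ≈ 0.544, b = sin(fδ)/sin δ ≈ 0.544.
p = a·p₁ + b·p₂ ≈ (-0.180, -0.800, 0.573); φ = arcsin(p_z) ≈ 34.95°, λ = atan2(p_y, p_x) ≈ -102.69°.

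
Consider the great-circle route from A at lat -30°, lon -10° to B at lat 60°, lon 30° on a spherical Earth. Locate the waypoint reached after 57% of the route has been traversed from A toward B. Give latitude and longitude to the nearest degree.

≈ lat 22°, lon 7°

The haversine formula gives a central angle δ ≈ 1.672 rad (95.8°) between the endpoints.
Interpolate at f = 0.57 with slerp weights a = sin((1−f)δ)/sin δ ≈ 0.662, b = sin(fδ)/sin δ ≈ 0.819.
p = a·p₁ + b·p₂ ≈ (0.920, 0.105, 0.379); φ = arcsin(p_z) ≈ 22.25°, λ = atan2(p_y, p_x) ≈ 6.53°.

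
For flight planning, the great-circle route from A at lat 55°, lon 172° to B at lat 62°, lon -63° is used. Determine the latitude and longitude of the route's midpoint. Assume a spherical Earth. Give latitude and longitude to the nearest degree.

The haversine formula gives a central angle δ ≈ 0.966 rad (55.3°) between the endpoints.
Interpolate at f = 1/2 with slerp weights a = sin((1−f)δ)/sin δ ≈ 0.565, b = sin(fδ)/sin δ ≈ 0.565.
p = a·p₁ + b·p₂ ≈ (-0.200, -0.191, 0.961); φ = arcsin(p_z) ≈ 73.93°, λ = atan2(p_y, p_x) ≈ -136.35°.

≈ lat 74°, lon -136°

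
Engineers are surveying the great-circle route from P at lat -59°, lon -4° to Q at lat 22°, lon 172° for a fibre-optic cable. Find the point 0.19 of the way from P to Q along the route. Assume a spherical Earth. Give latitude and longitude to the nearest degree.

≈ lat -85°, lon 31°

The haversine formula gives a central angle δ ≈ 2.494 rad (142.9°) between the endpoints.
Interpolate at f = 0.19 with slerp weights a = sin((1−f)δ)/sin δ ≈ 1.493, b = sin(fδ)/sin δ ≈ 0.756.
p = a·p₁ + b·p₂ ≈ (0.073, 0.044, -0.996); φ = arcsin(p_z) ≈ -85.13°, λ = atan2(p_y, p_x) ≈ 31.17°.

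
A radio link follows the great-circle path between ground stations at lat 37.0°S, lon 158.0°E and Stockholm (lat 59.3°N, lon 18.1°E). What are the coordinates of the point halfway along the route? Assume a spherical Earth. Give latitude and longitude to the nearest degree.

Write both endpoints as unit vectors p₁, p₂ with components (cos φ cos λ, cos φ sin λ, sin φ).
The central angle between the endpoints is δ = arccos(p₁·p₂) ≈ 2.549 rad (146.0°).
Interpolate at f = 1/2 with slerp weights a = sin((1−f)δ)/sin δ ≈ 1.712, b = sin(fδ)/sin δ ≈ 1.712.
p = a·p₁ + b·p₂ ≈ (-0.437, 0.784, 0.442); φ = arcsin(p_z) ≈ 26.21°, λ = atan2(p_y, p_x) ≈ 119.14°.

≈ lat 26°N, lon 119°E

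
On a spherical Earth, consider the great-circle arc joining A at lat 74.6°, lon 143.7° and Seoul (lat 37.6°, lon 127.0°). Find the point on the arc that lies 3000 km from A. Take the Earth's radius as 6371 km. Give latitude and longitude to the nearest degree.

≈ lat 48°, lon 129°

From cos δ = sin φ₁ sin φ₂ + cos φ₁ cos φ₂ cos Δλ, the central angle is δ ≈ 0.660 rad (37.8°). The total great-circle distance is δ·R ≈ 0.660 × 6371 ≈ 4207 km, so the target fraction is f = 3000/4207 ≈ 0.713.
Interpolate at f ≈ 0.713 with slerp weights a = sin((1−f)δ)/sin δ ≈ 0.307, b = sin(fδ)/sin δ ≈ 0.740.
p = a·p₁ + b·p₂ ≈ (-0.418, 0.516, 0.747); φ = arcsin(p_z) ≈ 48.36°, λ = atan2(p_y, p_x) ≈ 129.02°.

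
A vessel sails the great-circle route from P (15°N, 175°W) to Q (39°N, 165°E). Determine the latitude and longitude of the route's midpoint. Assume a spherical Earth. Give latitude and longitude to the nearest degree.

Convert each endpoint to a unit vector on the sphere (x = cos φ cos λ, y = cos φ sin λ, z = sin φ).
The central angle between the endpoints is δ = arccos(p₁·p₂) ≈ 0.519 rad (29.7°).
Interpolate at f = 1/2 with slerp weights a = sin((1−f)δ)/sin δ ≈ 0.517, b = sin(fδ)/sin δ ≈ 0.517.
p = a·p₁ + b·p₂ ≈ (-0.886, 0.061, 0.459); φ = arcsin(p_z) ≈ 27.35°, λ = atan2(p_y, p_x) ≈ 176.09°.

≈ (27°N, 176°E)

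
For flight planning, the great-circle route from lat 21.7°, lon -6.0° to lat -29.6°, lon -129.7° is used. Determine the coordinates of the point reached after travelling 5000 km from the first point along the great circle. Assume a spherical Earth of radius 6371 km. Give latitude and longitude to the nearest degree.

The haversine formula gives a central angle δ ≈ 2.253 rad (129.1°) between the endpoints. The total great-circle distance is δ·R ≈ 2.253 × 6371 ≈ 14357 km, so the target fraction is f = 5000/14357 ≈ 0.348.
Interpolate at f ≈ 0.348 with slerp weights a = sin((1−f)δ)/sin δ ≈ 1.282, b = sin(fδ)/sin δ ≈ 0.911.
p = a·p₁ + b·p₂ ≈ (0.679, -0.734, 0.024); φ = arcsin(p_z) ≈ 1.39°, λ = atan2(p_y, p_x) ≈ -47.23°.

≈ lat 1°, lon -47°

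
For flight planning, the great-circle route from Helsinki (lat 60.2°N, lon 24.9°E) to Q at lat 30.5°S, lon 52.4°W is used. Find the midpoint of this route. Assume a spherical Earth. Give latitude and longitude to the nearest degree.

Convert each endpoint to a unit vector on the sphere (x = cos φ cos λ, y = cos φ sin λ, z = sin φ).
The central angle between the endpoints is δ = arccos(p₁·p₂) ≈ 1.924 rad (110.3°).
Interpolate at f = 1/2 with slerp weights a = sin((1−f)δ)/sin δ ≈ 0.875, b = sin(fδ)/sin δ ≈ 0.875.
p = a·p₁ + b·p₂ ≈ (0.854, -0.414, 0.315); φ = arcsin(p_z) ≈ 18.36°, λ = atan2(p_y, p_x) ≈ -25.86°.

≈ lat 18°N, lon 26°W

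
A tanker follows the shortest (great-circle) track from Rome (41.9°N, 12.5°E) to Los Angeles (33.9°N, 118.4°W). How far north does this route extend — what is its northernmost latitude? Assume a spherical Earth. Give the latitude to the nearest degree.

The great circle lies in the plane with unit normal n̂ = (p₁ × p₂)/|p₁ × p₂|.
Here n̂_z ≈ -0.467; the vertex latitude is φ_max = arccos|n̂_z| ≈ 62.1°.

≈ 62°N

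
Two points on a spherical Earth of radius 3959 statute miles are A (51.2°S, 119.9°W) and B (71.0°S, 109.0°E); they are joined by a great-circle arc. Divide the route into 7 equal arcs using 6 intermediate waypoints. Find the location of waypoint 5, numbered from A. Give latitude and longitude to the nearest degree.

Write both endpoints as unit vectors p₁, p₂ with components (cos φ cos λ, cos φ sin λ, sin φ).
The central angle between the endpoints is δ = arccos(p₁·p₂) ≈ 0.924 rad (52.9°).
Interpolate at f = 5/7 with slerp weights a = sin((1−f)δ)/sin δ ≈ 0.327, b = sin(fδ)/sin δ ≈ 0.768.
p = a·p₁ + b·p₂ ≈ (-0.184, 0.059, -0.981); φ = arcsin(p_z) ≈ -78.89°, λ = atan2(p_y, p_x) ≈ 162.21°.

≈ (79°S, 162°E)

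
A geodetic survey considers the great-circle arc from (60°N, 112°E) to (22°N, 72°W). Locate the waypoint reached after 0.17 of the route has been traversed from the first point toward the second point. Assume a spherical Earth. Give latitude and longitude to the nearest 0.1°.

The haversine formula gives a central angle δ ≈ 1.709 rad (97.9°) between the endpoints.
Interpolate at f = 0.17 with slerp weights a = sin((1−f)δ)/sin δ ≈ 0.998, b = sin(fδ)/sin δ ≈ 0.289.
p = a·p₁ + b·p₂ ≈ (-0.104, 0.208, 0.973); φ = arcsin(p_z) ≈ 76.57°, λ = atan2(p_y, p_x) ≈ 116.62°.

≈ (76.6°N, 116.6°E)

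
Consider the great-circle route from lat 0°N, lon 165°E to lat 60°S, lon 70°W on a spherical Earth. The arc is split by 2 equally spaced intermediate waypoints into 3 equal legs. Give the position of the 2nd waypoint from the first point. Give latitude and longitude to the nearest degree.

Write both endpoints as unit vectors p₁, p₂ with components (cos φ cos λ, cos φ sin λ, sin φ).
The central angle between the endpoints is δ = arccos(p₁·p₂) ≈ 1.862 rad (106.7°).
Interpolate at f = 2/3 with slerp weights a = sin((1−f)δ)/sin δ ≈ 0.607, b = sin(fδ)/sin δ ≈ 0.988.
p = a·p₁ + b·p₂ ≈ (-0.417, -0.307, -0.855); φ = arcsin(p_z) ≈ -58.79°, λ = atan2(p_y, p_x) ≈ -143.67°.

≈ lat 59°S, lon 144°W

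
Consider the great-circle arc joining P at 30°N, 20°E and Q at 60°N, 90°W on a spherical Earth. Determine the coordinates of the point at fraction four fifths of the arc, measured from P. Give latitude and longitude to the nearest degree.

From cos δ = sin φ₁ sin φ₂ + cos φ₁ cos φ₂ cos Δλ, the central angle is δ ≈ 1.282 rad (73.4°).
Interpolate at f = 4/5 with slerp weights a = sin((1−f)δ)/sin δ ≈ 0.265, b = sin(fδ)/sin δ ≈ 0.892.
p = a·p₁ + b·p₂ ≈ (0.215, -0.368, 0.905); φ = arcsin(p_z) ≈ 64.79°, λ = atan2(p_y, p_x) ≈ -59.65°.

≈ 65°N, 60°W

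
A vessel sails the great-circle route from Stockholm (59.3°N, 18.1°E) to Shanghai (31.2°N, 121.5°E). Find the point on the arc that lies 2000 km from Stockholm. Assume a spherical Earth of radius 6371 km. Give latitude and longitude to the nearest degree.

Write both endpoints as unit vectors p₁, p₂ with components (cos φ cos λ, cos φ sin λ, sin φ).
The central angle between the endpoints is δ = arccos(p₁·p₂) ≈ 1.219 rad (69.9°). The total great-circle distance is δ·R ≈ 1.219 × 6371 ≈ 7769 km, so the target fraction is f = 2000/7769 ≈ 0.257.
Interpolate at f ≈ 0.257 with slerp weights a = sin((1−f)δ)/sin δ ≈ 0.838, b = sin(fδ)/sin δ ≈ 0.329.
p = a·p₁ + b·p₂ ≈ (0.260, 0.373, 0.891); φ = arcsin(p_z) ≈ 62.98°, λ = atan2(p_y, p_x) ≈ 55.14°.

≈ 63°N, 55°E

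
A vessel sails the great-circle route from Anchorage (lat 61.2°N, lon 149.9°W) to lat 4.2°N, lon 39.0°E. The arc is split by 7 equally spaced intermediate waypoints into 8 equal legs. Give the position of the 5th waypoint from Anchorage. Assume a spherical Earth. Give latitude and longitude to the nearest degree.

From cos δ = sin φ₁ sin φ₂ + cos φ₁ cos φ₂ cos Δλ, the central angle is δ ≈ 1.994 rad (114.2°).
Interpolate at f = 5/8 with slerp weights a = sin((1−f)δ)/sin δ ≈ 0.746, b = sin(fδ)/sin δ ≈ 1.039.
p = a·p₁ + b·p₂ ≈ (0.495, 0.472, 0.730); φ = arcsin(p_z) ≈ 46.85°, λ = atan2(p_y, p_x) ≈ 43.66°.

≈ lat 47°N, lon 44°E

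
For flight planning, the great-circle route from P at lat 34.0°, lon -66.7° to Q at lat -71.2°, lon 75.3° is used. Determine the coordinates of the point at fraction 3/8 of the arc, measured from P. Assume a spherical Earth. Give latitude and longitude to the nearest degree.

Write both endpoints as unit vectors p₁, p₂ with components (cos φ cos λ, cos φ sin λ, sin φ).
The central angle between the endpoints is δ = arccos(p₁·p₂) ≈ 2.404 rad (137.7°).
Interpolate at f = 3/8 with slerp weights a = sin((1−f)δ)/sin δ ≈ 1.483, b = sin(fδ)/sin δ ≈ 1.166.
p = a·p₁ + b·p₂ ≈ (0.582, -0.766, -0.274); φ = arcsin(p_z) ≈ -15.92°, λ = atan2(p_y, p_x) ≈ -52.78°.

≈ lat -16°, lon -53°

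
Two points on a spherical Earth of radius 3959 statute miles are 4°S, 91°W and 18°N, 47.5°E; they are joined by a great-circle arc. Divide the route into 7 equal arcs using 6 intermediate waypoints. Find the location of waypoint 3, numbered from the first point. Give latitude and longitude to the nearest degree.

≈ 17°N, 35°W

Write both endpoints as unit vectors p₁, p₂ with components (cos φ cos λ, cos φ sin λ, sin φ).
The central angle between the endpoints is δ = arccos(p₁·p₂) ≈ 2.392 rad (137.1°).
Interpolate at f = 3/7 with slerp weights a = sin((1−f)δ)/sin δ ≈ 1.438, b = sin(fδ)/sin δ ≈ 1.255.
p = a·p₁ + b·p₂ ≈ (0.781, -0.554, 0.288); φ = arcsin(p_z) ≈ 16.71°, λ = atan2(p_y, p_x) ≈ -35.34°.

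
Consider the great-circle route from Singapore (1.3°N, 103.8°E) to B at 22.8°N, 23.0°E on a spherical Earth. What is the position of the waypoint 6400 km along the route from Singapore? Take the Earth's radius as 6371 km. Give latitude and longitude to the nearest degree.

Convert each endpoint to a unit vector on the sphere (x = cos φ cos λ, y = cos φ sin λ, z = sin φ).
The central angle between the endpoints is δ = arccos(p₁·p₂) ≈ 1.414 rad (81.0°). The total great-circle distance is δ·R ≈ 1.414 × 6371 ≈ 9009 km, so the target fraction is f = 6400/9009 ≈ 0.710.
Interpolate at f ≈ 0.710 with slerp weights a = sin((1−f)δ)/sin δ ≈ 0.403, b = sin(fδ)/sin δ ≈ 0.854.
p = a·p₁ + b·p₂ ≈ (0.629, 0.699, 0.340); φ = arcsin(p_z) ≈ 19.89°, λ = atan2(p_y, p_x) ≈ 48.02°.

≈ 20°N, 48°E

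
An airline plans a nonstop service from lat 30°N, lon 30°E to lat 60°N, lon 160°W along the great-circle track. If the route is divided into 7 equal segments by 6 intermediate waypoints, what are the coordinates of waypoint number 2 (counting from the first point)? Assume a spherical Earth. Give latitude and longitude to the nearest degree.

≈ lat 55°N, lon 34°E

Write both endpoints as unit vectors p₁, p₂ with components (cos φ cos λ, cos φ sin λ, sin φ).
The central angle between the endpoints is δ = arccos(p₁·p₂) ≈ 1.564 rad (89.6°).
Interpolate at f = 2/7 with slerp weights a = sin((1−f)δ)/sin δ ≈ 0.899, b = sin(fδ)/sin δ ≈ 0.432.
p = a·p₁ + b·p₂ ≈ (0.471, 0.315, 0.824); φ = arcsin(p_z) ≈ 55.46°, λ = atan2(p_y, p_x) ≈ 33.80°.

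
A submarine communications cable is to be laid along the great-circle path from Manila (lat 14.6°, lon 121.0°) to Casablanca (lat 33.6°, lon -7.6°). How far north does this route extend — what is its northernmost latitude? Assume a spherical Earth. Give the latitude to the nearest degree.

≈ 47°

The great circle lies in the plane with unit normal n̂ = (p₁ × p₂)/|p₁ × p₂|.
Here n̂_z ≈ -0.676; the vertex latitude is φ_max = arccos|n̂_z| ≈ 47.5°.
Check via Clairaut: cos φ_max = |cos φ₁| · sin C = cos(14.6°)·sin(44.3°) ≈ 0.676, again giving ≈ 47.5°.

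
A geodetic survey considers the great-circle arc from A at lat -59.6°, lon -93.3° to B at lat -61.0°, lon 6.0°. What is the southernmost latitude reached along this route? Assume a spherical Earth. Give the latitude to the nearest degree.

The great circle lies in the plane with unit normal n̂ = (p₁ × p₂)/|p₁ × p₂|.
Here n̂_z ≈ +0.346; the vertex latitude is φ_max = arccos|n̂_z| ≈ 69.7°.

≈ -70°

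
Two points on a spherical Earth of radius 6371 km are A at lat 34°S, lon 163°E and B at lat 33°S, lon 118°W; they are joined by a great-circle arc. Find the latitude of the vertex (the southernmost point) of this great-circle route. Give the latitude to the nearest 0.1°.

The great circle lies in the plane with unit normal n̂ = (p₁ × p₂)/|p₁ × p₂|.
Here n̂_z ≈ +0.759; the vertex latitude is φ_max = arccos|n̂_z| ≈ 40.6°.

≈ 40.6°S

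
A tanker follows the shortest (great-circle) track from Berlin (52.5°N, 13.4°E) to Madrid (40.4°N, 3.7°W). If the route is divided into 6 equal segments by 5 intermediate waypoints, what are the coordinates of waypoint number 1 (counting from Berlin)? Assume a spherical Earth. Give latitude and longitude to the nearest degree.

Convert each endpoint to a unit vector on the sphere (x = cos φ cos λ, y = cos φ sin λ, z = sin φ).
The central angle between the endpoints is δ = arccos(p₁·p₂) ≈ 0.293 rad (16.8°).
Interpolate at f = 1/6 with slerp weights a = sin((1−f)δ)/sin δ ≈ 0.837, b = sin(fδ)/sin δ ≈ 0.169.
p = a·p₁ + b·p₂ ≈ (0.624, 0.110, 0.774); φ = arcsin(p_z) ≈ 50.68°, λ = atan2(p_y, p_x) ≈ 9.98°.

≈ 51°N, 10°E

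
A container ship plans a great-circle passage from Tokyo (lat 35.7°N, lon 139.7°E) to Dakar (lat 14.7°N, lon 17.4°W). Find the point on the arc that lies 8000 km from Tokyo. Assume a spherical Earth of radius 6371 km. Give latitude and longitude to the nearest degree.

Write both endpoints as unit vectors p₁, p₂ with components (cos φ cos λ, cos φ sin λ, sin φ).
The central angle between the endpoints is δ = arccos(p₁·p₂) ≈ 2.184 rad (125.1°). The total great-circle distance is δ·R ≈ 2.184 × 6371 ≈ 13914 km, so the target fraction is f = 8000/13914 ≈ 0.575.
Interpolate at f ≈ 0.575 with slerp weights a = sin((1−f)δ)/sin δ ≈ 0.979, b = sin(fδ)/sin δ ≈ 1.163.
p = a·p₁ + b·p₂ ≈ (0.467, 0.178, 0.866); φ = arcsin(p_z) ≈ 60.03°, λ = atan2(p_y, p_x) ≈ 20.87°.

≈ lat 60°N, lon 21°E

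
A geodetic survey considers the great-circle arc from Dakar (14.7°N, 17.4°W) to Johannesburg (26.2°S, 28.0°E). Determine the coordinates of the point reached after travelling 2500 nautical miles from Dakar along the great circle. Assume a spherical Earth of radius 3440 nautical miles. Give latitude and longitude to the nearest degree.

From cos δ = sin φ₁ sin φ₂ + cos φ₁ cos φ₂ cos Δλ, the central angle is δ ≈ 1.050 rad (60.2°). The total great-circle distance is δ·R ≈ 1.050 × 3440 ≈ 3613 nmi, so the target fraction is f = 2500/3613 ≈ 0.692.
Interpolate at f ≈ 0.692 with slerp weights a = sin((1−f)δ)/sin δ ≈ 0.366, b = sin(fδ)/sin δ ≈ 0.766.
p = a·p₁ + b·p₂ ≈ (0.945, 0.217, -0.245); φ = arcsin(p_z) ≈ -14.19°, λ = atan2(p_y, p_x) ≈ 12.91°.

≈ 14°S, 13°E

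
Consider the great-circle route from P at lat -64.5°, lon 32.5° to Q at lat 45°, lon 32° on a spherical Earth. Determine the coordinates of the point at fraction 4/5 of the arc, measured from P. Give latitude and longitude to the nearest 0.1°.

Convert each endpoint to a unit vector on the sphere (x = cos φ cos λ, y = cos φ sin λ, z = sin φ).
The central angle between the endpoints is δ = arccos(p₁·p₂) ≈ 1.911 rad (109.5°).
Interpolate at f = 4/5 with slerp weights a = sin((1−f)δ)/sin δ ≈ 0.396, b = sin(fδ)/sin δ ≈ 1.060.
p = a·p₁ + b·p₂ ≈ (0.779, 0.489, 0.392); φ = arcsin(p_z) ≈ 23.10°, λ = atan2(p_y, p_x) ≈ 32.09°.

≈ lat 23.1°, lon 32.1°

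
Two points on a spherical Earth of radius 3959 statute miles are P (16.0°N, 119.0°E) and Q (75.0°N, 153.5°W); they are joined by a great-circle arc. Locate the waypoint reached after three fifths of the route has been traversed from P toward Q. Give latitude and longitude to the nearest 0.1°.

Convert each endpoint to a unit vector on the sphere (x = cos φ cos λ, y = cos φ sin λ, z = sin φ).
The central angle between the endpoints is δ = arccos(p₁·p₂) ≈ 1.290 rad (73.9°).
Interpolate at f = 3/5 with slerp weights a = sin((1−f)δ)/sin δ ≈ 0.514, b = sin(fδ)/sin δ ≈ 0.727.
p = a·p₁ + b·p₂ ≈ (-0.408, 0.348, 0.844); φ = arcsin(p_z) ≈ 57.59°, λ = atan2(p_y, p_x) ≈ 139.55°.

≈ (57.6°N, 139.5°E)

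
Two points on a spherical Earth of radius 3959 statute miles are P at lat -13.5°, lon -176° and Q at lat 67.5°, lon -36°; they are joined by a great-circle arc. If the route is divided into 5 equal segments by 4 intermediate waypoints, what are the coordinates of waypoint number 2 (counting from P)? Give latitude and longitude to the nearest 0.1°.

Write both endpoints as unit vectors p₁, p₂ with components (cos φ cos λ, cos φ sin λ, sin φ).
The central angle between the endpoints is δ = arccos(p₁·p₂) ≈ 2.095 rad (120.0°).
Interpolate at f = 2/5 with slerp weights a = sin((1−f)δ)/sin δ ≈ 1.099, b = sin(fδ)/sin δ ≈ 0.859.
p = a·p₁ + b·p₂ ≈ (-0.800, -0.268, 0.537); φ = arcsin(p_z) ≈ 32.47°, λ = atan2(p_y, p_x) ≈ -161.50°.

≈ lat 32.5°, lon -161.5°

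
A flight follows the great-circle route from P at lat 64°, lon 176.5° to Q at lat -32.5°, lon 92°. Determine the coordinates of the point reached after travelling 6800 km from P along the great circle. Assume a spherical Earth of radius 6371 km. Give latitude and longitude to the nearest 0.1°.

≈ lat 17.5°, lon 116.9°

Convert each endpoint to a unit vector on the sphere (x = cos φ cos λ, y = cos φ sin λ, z = sin φ).
The central angle between the endpoints is δ = arccos(p₁·p₂) ≈ 2.035 rad (116.6°). The total great-circle distance is δ·R ≈ 2.035 × 6371 ≈ 12963 km, so the target fraction is f = 6800/12963 ≈ 0.525.
Interpolate at f ≈ 0.525 with slerp weights a = sin((1−f)δ)/sin δ ≈ 0.921, b = sin(fδ)/sin δ ≈ 0.979.
p = a·p₁ + b·p₂ ≈ (-0.432, 0.850, 0.301); φ = arcsin(p_z) ≈ 17.54°, λ = atan2(p_y, p_x) ≈ 116.92°.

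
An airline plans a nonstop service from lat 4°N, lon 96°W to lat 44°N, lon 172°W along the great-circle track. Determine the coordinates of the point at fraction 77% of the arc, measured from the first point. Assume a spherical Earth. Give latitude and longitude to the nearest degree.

Convert each endpoint to a unit vector on the sphere (x = cos φ cos λ, y = cos φ sin λ, z = sin φ).
The central angle between the endpoints is δ = arccos(p₁·p₂) ≈ 1.347 rad (77.2°).
Interpolate at f = 0.77 with slerp weights a = sin((1−f)δ)/sin δ ≈ 0.313, b = sin(fδ)/sin δ ≈ 0.883.
p = a·p₁ + b·p₂ ≈ (-0.662, -0.399, 0.635); φ = arcsin(p_z) ≈ 39.43°, λ = atan2(p_y, p_x) ≈ -148.93°.

≈ lat 39°N, lon 149°W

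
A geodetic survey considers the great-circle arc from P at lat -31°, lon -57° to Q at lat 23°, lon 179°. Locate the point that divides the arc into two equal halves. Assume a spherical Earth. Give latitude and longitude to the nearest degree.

≈ lat -8°, lon -123°

Write both endpoints as unit vectors p₁, p₂ with components (cos φ cos λ, cos φ sin λ, sin φ).
The central angle between the endpoints is δ = arccos(p₁·p₂) ≈ 2.268 rad (130.0°).
Interpolate at f = 1/2 with slerp weights a = sin((1−f)δ)/sin δ ≈ 1.183, b = sin(fδ)/sin δ ≈ 1.183.
p = a·p₁ + b·p₂ ≈ (-0.536, -0.831, -0.147); φ = arcsin(p_z) ≈ -8.45°, λ = atan2(p_y, p_x) ≈ -122.83°.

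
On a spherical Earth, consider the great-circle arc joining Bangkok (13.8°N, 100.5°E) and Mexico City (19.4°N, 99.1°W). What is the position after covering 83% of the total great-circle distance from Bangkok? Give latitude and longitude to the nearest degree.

≈ (39°N, 115°W)

From cos δ = sin φ₁ sin φ₂ + cos φ₁ cos φ₂ cos Δλ, the central angle is δ ≈ 2.471 rad (141.6°).
Interpolate at f = 0.83 with slerp weights a = sin((1−f)δ)/sin δ ≈ 0.657, b = sin(fδ)/sin δ ≈ 1.428.
p = a·p₁ + b·p₂ ≈ (-0.329, -0.703, 0.631); φ = arcsin(p_z) ≈ 39.11°, λ = atan2(p_y, p_x) ≈ -115.10°.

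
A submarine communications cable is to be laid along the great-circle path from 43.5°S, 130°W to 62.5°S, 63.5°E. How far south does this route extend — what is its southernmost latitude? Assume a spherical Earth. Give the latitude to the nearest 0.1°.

The great circle lies in the plane with unit normal n̂ = (p₁ × p₂)/|p₁ × p₂|.
Here n̂_z ≈ -0.082; the vertex latitude is φ_max = arccos|n̂_z| ≈ 85.3°.

≈ 85.3°S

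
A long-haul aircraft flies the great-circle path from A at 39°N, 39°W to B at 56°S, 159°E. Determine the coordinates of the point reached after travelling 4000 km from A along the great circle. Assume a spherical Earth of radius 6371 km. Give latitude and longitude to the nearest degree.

Write both endpoints as unit vectors p₁, p₂ with components (cos φ cos λ, cos φ sin λ, sin φ).
The central angle between the endpoints is δ = arccos(p₁·p₂) ≈ 2.779 rad (159.2°). The total great-circle distance is δ·R ≈ 2.779 × 6371 ≈ 17706 km, so the target fraction is f = 4000/17706 ≈ 0.226.
Interpolate at f ≈ 0.226 with slerp weights a = sin((1−f)δ)/sin δ ≈ 2.358, b = sin(fδ)/sin δ ≈ 1.657.
p = a·p₁ + b·p₂ ≈ (0.559, -0.821, 0.111); φ = arcsin(p_z) ≈ 6.36°, λ = atan2(p_y, p_x) ≈ -55.74°.

≈ 6°N, 56°W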